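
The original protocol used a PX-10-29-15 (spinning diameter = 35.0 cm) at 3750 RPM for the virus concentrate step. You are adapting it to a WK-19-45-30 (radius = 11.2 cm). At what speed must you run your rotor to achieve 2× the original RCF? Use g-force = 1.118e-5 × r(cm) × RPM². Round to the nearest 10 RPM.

Original rotor: r = 35.0 / 2 = 17.5 cm
RCF_original = 1.118 × 10⁻⁵ × 17.5 × (3750)² = 1.118 × 10⁻⁵ × 17.5 × 14,062,500 ≈ 2,751.3 × g
Target RCF = 2 × 2,751.3 ≈ 5,502.6 × g
5,502.6 = 1.118 × 10⁻⁵ × 11.2 × N²
N² = 5,502.6 / (12.5216 × 10⁻⁵) = 43,944,863
N ≈ √43,944,863 ≈ 6,629.1

6630 RPM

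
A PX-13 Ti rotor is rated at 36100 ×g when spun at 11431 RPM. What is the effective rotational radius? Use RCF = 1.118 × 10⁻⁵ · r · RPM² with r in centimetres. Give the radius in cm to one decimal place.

RCF = 1.118 × 10⁻⁵ × r × N²
36100 = 1.118 × 10⁻⁵ × r × (11431)²
r = 36100 / (1.118 × 10⁻⁵ × 130,667,761) = 36100 / 1460.866 ≈ 24.711 cm

≈ 24.7 cm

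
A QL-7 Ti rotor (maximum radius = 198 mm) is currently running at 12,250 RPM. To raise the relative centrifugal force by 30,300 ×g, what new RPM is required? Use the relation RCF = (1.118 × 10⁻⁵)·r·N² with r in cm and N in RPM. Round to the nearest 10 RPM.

r = 198 mm = 19.8 cm
Current RCF = 1.118 × 10⁻⁵ × 19.8 × (12250)² = 1.118 × 10⁻⁵ × 19.8 × 150,062,500 ≈ 33,218.4 × g
Target RCF = 33,218.4 + 30,300 = 63,518.4 × g
N² = 63,518.4 / (22.1364 × 10⁻⁵) = 286,940,966
N ≈ √286,940,966 ≈ 16,939.3

N₂ ≈ 16940 RPM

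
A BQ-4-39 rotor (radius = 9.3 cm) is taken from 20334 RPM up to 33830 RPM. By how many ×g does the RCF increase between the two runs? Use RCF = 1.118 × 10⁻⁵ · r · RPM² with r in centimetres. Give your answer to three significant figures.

RCF₁ = 1.118 × 10⁻⁵ × 9.3 × (20334)² = 1.118 × 10⁻⁵ × 9.3 × 413,471,556 ≈ 42,990.3 × g
RCF₂ = 1.118 × 10⁻⁵ × 9.3 × (33830)² = 1.118 × 10⁻⁵ × 9.3 × 1,144,468,900 ≈ 118,995 × g
Increase = 118,995 − 42,990.3 = 76,004.7

76000 ×g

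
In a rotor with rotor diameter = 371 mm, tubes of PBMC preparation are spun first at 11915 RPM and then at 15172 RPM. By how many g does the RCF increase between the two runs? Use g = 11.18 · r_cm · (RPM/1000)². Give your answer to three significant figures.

≈ 18300 g

r = 371 mm / 2 = 185.5 mm = 18.55 cm
RCF₁ = 11.18 × 18.55 × (11.915)² = 11.18 × 18.55 × 141.967225 ≈ 29,442.4 × g
RCF₂ = 11.18 × 18.55 × (15.172)² = 11.18 × 18.55 × 230.189584 ≈ 47,738.8 × g
Increase = 47,738.8 − 29,442.4 = 18,296.4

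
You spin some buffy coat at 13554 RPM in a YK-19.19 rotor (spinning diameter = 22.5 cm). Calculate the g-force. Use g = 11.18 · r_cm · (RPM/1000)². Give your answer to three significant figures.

23100 × g

r = 22.5 / 2 = 11.25 cm
RCF = 11.18 × r × (N/1000)²
RCF = 11.18 × 11.25 × (13.554)² = 11.18 × 11.25 × 183.710916 ≈ 23,106.2 × g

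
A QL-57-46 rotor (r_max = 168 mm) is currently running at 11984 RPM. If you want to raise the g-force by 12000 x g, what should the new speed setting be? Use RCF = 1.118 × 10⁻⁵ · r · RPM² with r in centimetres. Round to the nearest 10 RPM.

r = 168 mm = 16.8 cm
Current RCF = 1.118 × 10⁻⁵ × 16.8 × (11984)² = 1.118 × 10⁻⁵ × 16.8 × 143,616,256 ≈ 26,974.6 × g
Target RCF = 26,974.6 + 12,000 = 38,974.6 × g
N² = 38,974.6 / (18.7824 × 10⁻⁵) = 207,505,963
N ≈ √207,505,963 ≈ 14,405.1

14410 RPM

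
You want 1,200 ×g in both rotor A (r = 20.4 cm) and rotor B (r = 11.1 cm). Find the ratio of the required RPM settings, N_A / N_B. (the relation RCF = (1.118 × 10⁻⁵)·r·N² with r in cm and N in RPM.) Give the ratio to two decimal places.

At fixed RCF, N ∝ 1/√r, so N_A/N_B = √(r_B/r_A) = √(11.1/20.4) = √0.544118 = 0.7376.

0.74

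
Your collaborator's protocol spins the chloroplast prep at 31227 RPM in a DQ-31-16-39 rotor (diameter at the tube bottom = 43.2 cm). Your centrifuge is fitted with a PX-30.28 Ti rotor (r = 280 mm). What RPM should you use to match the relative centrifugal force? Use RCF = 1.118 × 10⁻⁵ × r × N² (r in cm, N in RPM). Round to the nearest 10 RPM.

27430 RPM

Original rotor: r = 43.2 / 2 = 21.6 cm
RCF_original = 1.118 × 10⁻⁵ × 21.6 × (31227)² = 1.118 × 10⁻⁵ × 21.6 × 975,125,529 ≈ 235,481.1 × g
Your rotor: r = 280 mm = 28.0 cm
235,481.1 = 1.118 × 10⁻⁵ × 28 × N²
N² = 235,481.1 / (31.304 × 10⁻⁵) = 752,239,650
N ≈ √752,239,650 ≈ 27,427.0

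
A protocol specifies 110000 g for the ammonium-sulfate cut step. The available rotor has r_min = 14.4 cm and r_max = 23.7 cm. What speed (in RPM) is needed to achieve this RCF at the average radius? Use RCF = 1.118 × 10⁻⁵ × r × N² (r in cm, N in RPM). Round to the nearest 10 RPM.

r_avg = (14.4 + 23.7) / 2 = 19.05 cm
110,000 = 1.118 × 10⁻⁵ × 19.05 × N²
N² = 110,000 / (21.2979 × 10⁻⁵) = 516,482,846
N ≈ √516,482,846 ≈ 22,726.3

22730 RPM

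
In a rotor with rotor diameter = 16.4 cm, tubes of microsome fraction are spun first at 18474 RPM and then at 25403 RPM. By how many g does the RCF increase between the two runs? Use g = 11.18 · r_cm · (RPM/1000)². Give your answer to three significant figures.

≈ 27900 g

r = 16.4 / 2 = 8.2 cm
RCF₁ = 11.18 × 8.2 × (18.474)² = 11.18 × 8.2 × 341.288676 ≈ 31,288 × g
RCF₂ = 11.18 × 8.2 × (25.403)² = 11.18 × 8.2 × 645.312409 ≈ 59,159.7 × g
Increase = 59,159.7 − 31,288 = 27,871.7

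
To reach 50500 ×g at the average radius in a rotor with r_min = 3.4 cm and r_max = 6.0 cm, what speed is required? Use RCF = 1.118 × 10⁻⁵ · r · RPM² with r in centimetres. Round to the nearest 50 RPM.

≈ 31000 RPM

r_avg = (3.4 + 6.0) / 2 = 4.7 cm
50,500 = 1.118 × 10⁻⁵ × 4.7 × N²
N² = 50,500 / (5.2546 × 10⁻⁵) = 961,062,688
N ≈ √961,062,688 ≈ 31,001.0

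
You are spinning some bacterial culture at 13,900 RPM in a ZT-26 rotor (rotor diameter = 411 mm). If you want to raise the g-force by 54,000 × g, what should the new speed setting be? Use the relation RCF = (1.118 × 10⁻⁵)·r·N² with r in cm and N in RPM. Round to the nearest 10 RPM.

r = 411 mm / 2 = 205.5 mm = 20.55 cm
Current RCF = 1.118 × 10⁻⁵ × 20.55 × (13900)² = 1.118 × 10⁻⁵ × 20.55 × 193,210,000 ≈ 44,389.8 × g
Target RCF = 44,389.8 + 54,000 = 98,389.8 × g
N² = 98,389.8 / (22.9749 × 10⁻⁵) = 428,249,089
N ≈ √428,249,089 ≈ 20,694.2

≈ 20690 RPM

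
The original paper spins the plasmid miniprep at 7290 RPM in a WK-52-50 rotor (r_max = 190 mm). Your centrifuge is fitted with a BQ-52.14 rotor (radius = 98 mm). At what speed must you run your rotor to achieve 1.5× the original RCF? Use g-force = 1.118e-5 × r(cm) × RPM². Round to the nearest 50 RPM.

12450 RPM

Original rotor: r = 190 mm = 19.0 cm
RCF_original = 1.118 × 10⁻⁵ × 19 × (7290)² = 1.118 × 10⁻⁵ × 19 × 53,144,100 ≈ 11,288.9 × g
Target RCF = 1.5 × 11,288.9 ≈ 16,933.3 × g
Your rotor: r = 98 mm = 9.8 cm
16,933.3 = 1.118 × 10⁻⁵ × 9.8 × N²
N² = 16,933.3 / (10.9564 × 10⁻⁵) = 154,551,678
N ≈ √154,551,678 ≈ 12,431.9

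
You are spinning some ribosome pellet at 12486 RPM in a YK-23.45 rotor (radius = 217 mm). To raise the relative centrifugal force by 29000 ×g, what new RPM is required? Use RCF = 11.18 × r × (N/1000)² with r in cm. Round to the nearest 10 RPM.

16600 RPM

r = 217 mm = 21.7 cm
Current RCF = 11.18 × 21.7 × (12.486)² = 11.18 × 21.7 × 155.900196 ≈ 37,822.3 × g
Target RCF = 37,822.3 + 29,000 = 66,822.3 × g
(N/1000)² = 66,822.3 / 242.606 = 275.4355
N = 1000 × √275.4355 ≈ 16,596.2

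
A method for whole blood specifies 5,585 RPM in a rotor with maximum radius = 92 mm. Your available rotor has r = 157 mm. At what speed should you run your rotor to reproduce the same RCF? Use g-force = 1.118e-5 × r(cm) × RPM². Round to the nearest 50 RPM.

Original rotor: r = 92 mm = 9.2 cm
RCF_original = 1.118 × 10⁻⁵ × 9.2 × (5585)² = 1.118 × 10⁻⁵ × 9.2 × 31,192,225 ≈ 3,208.3 × g
Your rotor: r = 157 mm = 15.7 cm
3,208.3 = 1.118 × 10⁻⁵ × 15.7 × N²
N² = 3,208.3 / (17.5526 × 10⁻⁵) = 18,278,204
N ≈ √18,278,204 ≈ 4,275.3

4300 RPM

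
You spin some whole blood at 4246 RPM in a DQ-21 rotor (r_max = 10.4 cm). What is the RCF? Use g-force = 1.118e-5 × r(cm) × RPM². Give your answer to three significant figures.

RCF = 1.118 × 10⁻⁵ × 10.4 × (4246)² = 1.118 × 10⁻⁵ × 10.4 × 18,028,516 ≈ 2,096.2 × g

RCF ≈ 2100 × g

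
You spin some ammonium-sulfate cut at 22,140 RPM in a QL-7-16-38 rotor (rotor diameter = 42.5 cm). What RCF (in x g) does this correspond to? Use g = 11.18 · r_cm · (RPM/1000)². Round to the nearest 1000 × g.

r = 42.5 / 2 = 21.25 cm
RCF = 11.18 × 21.25 × (22.14)² = 11.18 × 21.25 × 490.1796 ≈ 116,454.4 × g

116000 x g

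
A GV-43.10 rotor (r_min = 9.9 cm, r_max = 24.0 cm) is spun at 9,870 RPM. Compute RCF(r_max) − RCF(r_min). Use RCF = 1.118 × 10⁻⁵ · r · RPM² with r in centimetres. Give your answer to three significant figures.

ΔRCF ≈ 15400 ×g

ΔRCF = 1.118 × 10⁻⁵ × (r_max − r_min) × N² = 1.118 × 10⁻⁵ × 14.1 × 97,416,900 ≈ 15,356.6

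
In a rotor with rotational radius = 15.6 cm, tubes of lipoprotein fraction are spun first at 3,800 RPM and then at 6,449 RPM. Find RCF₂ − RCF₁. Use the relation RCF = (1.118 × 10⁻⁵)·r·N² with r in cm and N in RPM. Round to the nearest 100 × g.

RCF₁ = 1.118 × 10⁻⁵ × 15.6 × (3800)² = 1.118 × 10⁻⁵ × 15.6 × 14,440,000 ≈ 2,518.5 × g
RCF₂ = 1.118 × 10⁻⁵ × 15.6 × (6449)² = 1.118 × 10⁻⁵ × 15.6 × 41,589,601 ≈ 7,253.6 × g
Increase = 7,253.6 − 2,518.5 = 4,735.1

≈ 4700 × g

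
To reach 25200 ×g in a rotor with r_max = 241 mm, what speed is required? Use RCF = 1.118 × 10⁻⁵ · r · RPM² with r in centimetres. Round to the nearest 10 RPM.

N ≈ 9670 RPM

r = 241 mm = 24.1 cm
RCF = 1.118 × 10⁻⁵ × r × N²
25,200 = 1.118 × 10⁻⁵ × 24.1 × N²
N² = 25,200 / (26.9438 × 10⁻⁵) = 93,528,010
N ≈ √93,528,010 ≈ 9,671.0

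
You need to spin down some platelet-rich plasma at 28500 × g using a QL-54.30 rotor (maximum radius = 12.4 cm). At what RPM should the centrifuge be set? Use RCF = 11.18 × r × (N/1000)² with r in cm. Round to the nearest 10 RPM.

≈ 14340 RPM

28,500 = 11.18 × 12.4 × (N/1000)²
(N/1000)² = 28,500 / 138.632 = 205.5802
N = 1000 × √205.5802 ≈ 14,338.1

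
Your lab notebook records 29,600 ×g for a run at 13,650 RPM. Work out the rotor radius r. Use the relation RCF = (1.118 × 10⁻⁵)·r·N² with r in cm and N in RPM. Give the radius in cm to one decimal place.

r ≈ 14.2 cm

29600 = 1.118 × 10⁻⁵ × r × (13650)²
r = 29600 / (1.118 × 10⁻⁵ × 186,322,500) = 29600 / 2083.086 ≈ 14.210 cm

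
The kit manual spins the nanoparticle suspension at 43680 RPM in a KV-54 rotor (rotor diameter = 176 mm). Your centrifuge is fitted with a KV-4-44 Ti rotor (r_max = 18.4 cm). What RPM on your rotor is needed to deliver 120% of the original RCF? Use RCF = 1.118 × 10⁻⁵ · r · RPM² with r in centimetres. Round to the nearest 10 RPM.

33090 RPM

Original rotor: r = 176 mm / 2 = 88 mm = 8.8 cm
RCF_original = 1.118 × 10⁻⁵ × 8.8 × (43680)² = 1.118 × 10⁻⁵ × 8.8 × 1,907,942,400 ≈ 187,711 × g
Target RCF = 1.2 × 187,711 ≈ 225,253.2 × g
225,253.2 = 1.118 × 10⁻⁵ × 18.4 × N²
N² = 225,253.2 / (20.5712 × 10⁻⁵) = 1,094,993,000
N ≈ √1,094,993,000 ≈ 33,090.7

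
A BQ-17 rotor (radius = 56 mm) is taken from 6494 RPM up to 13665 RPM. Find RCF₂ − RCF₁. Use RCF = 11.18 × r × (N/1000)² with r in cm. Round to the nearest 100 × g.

9100 ×g

r = 56 mm = 5.6 cm
RCF₁ = 11.18 × 5.6 × (6.494)² = 11.18 × 5.6 × 42.172036 ≈ 2,640.3 × g
RCF₂ = 11.18 × 5.6 × (13.665)² = 11.18 × 5.6 × 186.732225 ≈ 11,690.9 × g
Increase = 11,690.9 − 2,640.3 = 9,050.6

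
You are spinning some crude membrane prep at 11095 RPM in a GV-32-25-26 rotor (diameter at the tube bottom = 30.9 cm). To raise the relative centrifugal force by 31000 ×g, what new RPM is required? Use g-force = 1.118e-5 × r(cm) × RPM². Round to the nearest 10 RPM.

≈ 17390 RPM

r = 30.9 / 2 = 15.45 cm
Current RCF = 1.118 × 10⁻⁵ × 15.45 × (11095)² = 1.118 × 10⁻⁵ × 15.45 × 123,099,025 ≈ 21,263 × g
Target RCF = 21,263 + 31,000 = 52,263 × g
N² = 52,263 / (17.2731 × 10⁻⁵) = 302,568,734
N ≈ √302,568,734 ≈ 17,394.5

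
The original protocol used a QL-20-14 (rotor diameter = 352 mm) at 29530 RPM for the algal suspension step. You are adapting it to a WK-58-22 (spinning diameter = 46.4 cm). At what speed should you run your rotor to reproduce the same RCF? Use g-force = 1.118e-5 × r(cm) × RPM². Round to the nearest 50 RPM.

Original rotor: r = 352 mm / 2 = 176 mm = 17.6 cm
RCF_original = 1.118 × 10⁻⁵ × 17.6 × (29530)² = 1.118 × 10⁻⁵ × 17.6 × 872,020,900 ≈ 171,585.8 × g
Your rotor: r = 46.4 / 2 = 23.2 cm
171,585.8 = 1.118 × 10⁻⁵ × 23.2 × N²
N² = 171,585.8 / (25.9376 × 10⁻⁵) = 661,533,064
N ≈ √661,533,064 ≈ 25,720.3

≈ 25700 RPM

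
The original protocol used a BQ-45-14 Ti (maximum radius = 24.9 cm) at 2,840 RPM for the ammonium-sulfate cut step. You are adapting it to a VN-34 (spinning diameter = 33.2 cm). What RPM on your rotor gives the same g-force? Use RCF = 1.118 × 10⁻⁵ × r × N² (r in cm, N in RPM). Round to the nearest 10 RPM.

≈ 3480 RPM

RCF_original = 1.118 × 10⁻⁵ × 24.9 × (2840)² = 1.118 × 10⁻⁵ × 24.9 × 8,065,600 ≈ 2,245.3 × g
Your rotor: r = 33.2 / 2 = 16.6 cm
2,245.3 = 1.118 × 10⁻⁵ × 16.6 × N²
N² = 2,245.3 / (18.5588 × 10⁻⁵) = 12,098,304
N ≈ √12,098,304 ≈ 3,478.3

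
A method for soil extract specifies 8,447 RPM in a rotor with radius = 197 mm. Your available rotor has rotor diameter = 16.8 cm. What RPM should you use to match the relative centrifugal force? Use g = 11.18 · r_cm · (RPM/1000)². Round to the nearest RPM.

Original rotor: r = 197 mm = 19.7 cm
RCF_original = 11.18 × 19.7 × (8.447)² = 11.18 × 19.7 × 71.351809 ≈ 15,715 × g
Your rotor: r = 16.8 / 2 = 8.4 cm
15,715 = 11.18 × 8.4 × (N/1000)²
(N/1000)² = 15,715 / 93.912 = 167.3375
N = 1000 × √167.3375 ≈ 12,935.9

≈ 12936 RPM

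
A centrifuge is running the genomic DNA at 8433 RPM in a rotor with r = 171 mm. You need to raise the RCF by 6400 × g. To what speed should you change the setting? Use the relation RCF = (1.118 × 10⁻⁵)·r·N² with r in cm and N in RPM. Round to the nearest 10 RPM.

r = 171 mm = 17.1 cm
Current RCF = 1.118 × 10⁻⁵ × 17.1 × (8433)² = 1.118 × 10⁻⁵ × 17.1 × 71,115,489 ≈ 13,595.7 × g
Target RCF = 13,595.7 + 6,400 = 19,995.7 × g
N² = 19,995.7 / (19.1178 × 10⁻⁵) = 104,592,056
N ≈ √104,592,056 ≈ 10,227.0

10230 RPM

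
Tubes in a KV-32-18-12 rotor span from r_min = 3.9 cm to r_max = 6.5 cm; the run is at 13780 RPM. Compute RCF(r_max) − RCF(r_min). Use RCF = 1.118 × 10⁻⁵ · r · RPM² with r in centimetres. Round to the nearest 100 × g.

ΔRCF = 1.118 × 10⁻⁵ × (r_max − r_min) × N² = 1.118 × 10⁻⁵ × 2.6 × 189,888,400 ≈ 5,519.7

≈ 5500 × g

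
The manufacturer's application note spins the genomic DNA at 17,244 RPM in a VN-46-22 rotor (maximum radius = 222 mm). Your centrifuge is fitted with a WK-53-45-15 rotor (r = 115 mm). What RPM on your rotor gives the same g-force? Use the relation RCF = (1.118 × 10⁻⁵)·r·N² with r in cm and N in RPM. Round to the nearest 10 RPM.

23960 RPM

Original rotor: r = 222 mm = 22.2 cm
RCF_original = 1.118 × 10⁻⁵ × 22.2 × (17244)² = 1.118 × 10⁻⁵ × 22.2 × 297,355,536 ≈ 73,802.5 × g
Your rotor: r = 115 mm = 11.5 cm
73,802.5 = 1.118 × 10⁻⁵ × 11.5 × N²
N² = 73,802.5 / (12.857 × 10⁻⁵) = 574,025,823
N ≈ √574,025,823 ≈ 23,958.8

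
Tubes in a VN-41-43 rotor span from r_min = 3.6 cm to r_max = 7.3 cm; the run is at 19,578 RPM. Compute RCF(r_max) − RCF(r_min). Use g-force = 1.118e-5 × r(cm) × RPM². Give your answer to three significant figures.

RCF_max = 1.118 × 10⁻⁵ × 7.3 × (19578)² = 1.118 × 10⁻⁵ × 7.3 × 383,298,084 ≈ 31,282.5 × g
RCF_min = 1.118 × 10⁻⁵ × 3.6 × (19578)² = 1.118 × 10⁻⁵ × 3.6 × 383,298,084 ≈ 15,427 × g
ΔRCF = 31,282.5 − 15,427 = 15,855.5

ΔRCF ≈ 15900 × g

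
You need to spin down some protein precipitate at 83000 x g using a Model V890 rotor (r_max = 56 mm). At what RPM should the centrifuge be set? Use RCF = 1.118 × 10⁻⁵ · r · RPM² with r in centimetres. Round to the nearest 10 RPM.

r = 56 mm = 5.6 cm
RCF = 1.118 × 10⁻⁵ × r × N²
83,000 = 1.118 × 10⁻⁵ × 5.6 × N²
N² = 83,000 / (6.2608 × 10⁻⁵) = 1,325,709,175
N ≈ √1,325,709,175 ≈ 36,410.3

≈ 36410 RPM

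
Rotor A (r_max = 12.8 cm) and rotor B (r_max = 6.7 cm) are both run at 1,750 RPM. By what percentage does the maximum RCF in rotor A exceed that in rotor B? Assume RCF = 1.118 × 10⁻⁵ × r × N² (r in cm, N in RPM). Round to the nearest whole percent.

At equal RPM, RCF scales linearly with r: ratio = 12.8 / 6.7 = 1.9104.
So rotor A delivers 91.0% more g-force.

91%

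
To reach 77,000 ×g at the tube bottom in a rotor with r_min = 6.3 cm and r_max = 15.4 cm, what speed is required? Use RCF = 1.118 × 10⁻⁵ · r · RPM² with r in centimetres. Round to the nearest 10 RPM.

N ≈ 21150 RPM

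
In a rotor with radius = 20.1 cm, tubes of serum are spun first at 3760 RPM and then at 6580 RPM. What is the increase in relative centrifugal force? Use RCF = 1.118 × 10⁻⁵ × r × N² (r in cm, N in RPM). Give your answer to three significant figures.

≈ 6550 x g

RCF₁ = 1.118 × 10⁻⁵ × 20.1 × (3760)² = 1.118 × 10⁻⁵ × 20.1 × 14,137,600 ≈ 3,177 × g
RCF₂ = 1.118 × 10⁻⁵ × 20.1 × (6580)² = 1.118 × 10⁻⁵ × 20.1 × 43,296,400 ≈ 9,729.5 × g
Increase = 9,729.5 − 3,177 = 6,552.5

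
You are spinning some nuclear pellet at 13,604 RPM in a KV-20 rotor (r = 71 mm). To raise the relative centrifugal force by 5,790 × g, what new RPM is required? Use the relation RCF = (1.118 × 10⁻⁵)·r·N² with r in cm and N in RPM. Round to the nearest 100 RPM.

16100 RPM

r = 71 mm = 7.1 cm
Current RCF = 1.118 × 10⁻⁵ × 7.1 × (13604)² = 1.118 × 10⁻⁵ × 7.1 × 185,068,816 ≈ 14,690.4 × g
Target RCF = 14,690.4 + 5,790 = 20,480.4 × g
N² = 20,480.4 / (7.9378 × 10⁻⁵) = 258,011,036
N ≈ √258,011,036 ≈ 16,062.7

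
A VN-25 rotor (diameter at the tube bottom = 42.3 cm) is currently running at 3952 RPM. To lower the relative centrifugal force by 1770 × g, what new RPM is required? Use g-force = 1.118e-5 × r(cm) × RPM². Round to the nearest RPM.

N₂ ≈ 2852 RPM

r = 42.3 / 2 = 21.15 cm
Current RCF = 1.118 × 10⁻⁵ × 21.15 × (3952)² = 1.118 × 10⁻⁵ × 21.15 × 15,618,304 ≈ 3,693.1 × g
Target RCF = 3,693.1 − 1,770 = 1,923.1 × g
N² = 1,923.1 / (23.6457 × 10⁻⁵) = 8,132,980
N ≈ √8,132,980 ≈ 2,851.8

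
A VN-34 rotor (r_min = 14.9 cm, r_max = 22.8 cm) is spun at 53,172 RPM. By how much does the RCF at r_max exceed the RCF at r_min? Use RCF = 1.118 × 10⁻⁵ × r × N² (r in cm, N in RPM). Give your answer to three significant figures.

ΔRCF ≈ 250000 ×g

RCF_max = 1.118 × 10⁻⁵ × 22.8 × (53172)² = 1.118 × 10⁻⁵ × 22.8 × 2,827,261,584 ≈ 720,680.3 × g
RCF_min = 1.118 × 10⁻⁵ × 14.9 × (53172)² = 1.118 × 10⁻⁵ × 14.9 × 2,827,261,584 ≈ 470,970.9 × g
ΔRCF = 720,680.3 − 470,970.9 = 249,709.4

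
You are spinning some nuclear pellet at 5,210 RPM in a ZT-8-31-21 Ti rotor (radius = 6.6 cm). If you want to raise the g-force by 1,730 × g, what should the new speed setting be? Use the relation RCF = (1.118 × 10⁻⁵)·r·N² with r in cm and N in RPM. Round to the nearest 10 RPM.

Current RCF = 1.118 × 10⁻⁵ × 6.6 × (5210)² = 1.118 × 10⁻⁵ × 6.6 × 27,144,100 ≈ 2,002.9 × g
Target RCF = 2,002.9 + 1,730 = 3,732.9 × g
N² = 3,732.9 / (7.3788 × 10⁻⁵) = 50,589,527
N ≈ √50,589,527 ≈ 7,112.6

≈ 7110 RPM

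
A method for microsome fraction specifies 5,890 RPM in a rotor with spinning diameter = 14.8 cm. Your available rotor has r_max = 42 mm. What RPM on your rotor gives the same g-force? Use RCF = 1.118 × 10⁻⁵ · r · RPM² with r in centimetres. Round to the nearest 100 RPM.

≈ 7800 RPM

Original rotor: r = 14.8 / 2 = 7.4 cm
RCF_original = 1.118 × 10⁻⁵ × 7.4 × (5890)² = 1.118 × 10⁻⁵ × 7.4 × 34,692,100 ≈ 2,870.1 × g
Your rotor: r = 42 mm = 4.2 cm
2,870.1 = 1.118 × 10⁻⁵ × 4.2 × N²
N² = 2,870.1 / (4.6956 × 10⁻⁵) = 61,123,179
N ≈ √61,123,179 ≈ 7,818.1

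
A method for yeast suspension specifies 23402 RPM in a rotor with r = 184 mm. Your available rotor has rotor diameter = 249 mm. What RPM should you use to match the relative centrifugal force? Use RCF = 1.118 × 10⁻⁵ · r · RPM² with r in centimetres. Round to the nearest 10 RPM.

28450 RPM

Original rotor: r = 184 mm = 18.4 cm
RCF_original = 1.118 × 10⁻⁵ × 18.4 × (23402)² = 1.118 × 10⁻⁵ × 18.4 × 547,653,604 ≈ 112,658.9 × g
Your rotor: r = 249 mm / 2 = 124.5 mm = 12.45 cm
112,658.9 = 1.118 × 10⁻⁵ × 12.45 × N²
N² = 112,658.9 / (13.9191 × 10⁻⁵) = 809,383,509
N ≈ √809,383,509 ≈ 28,449.7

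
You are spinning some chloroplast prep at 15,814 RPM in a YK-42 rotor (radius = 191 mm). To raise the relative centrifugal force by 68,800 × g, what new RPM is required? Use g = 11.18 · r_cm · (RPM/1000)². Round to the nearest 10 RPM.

≈ 23920 RPM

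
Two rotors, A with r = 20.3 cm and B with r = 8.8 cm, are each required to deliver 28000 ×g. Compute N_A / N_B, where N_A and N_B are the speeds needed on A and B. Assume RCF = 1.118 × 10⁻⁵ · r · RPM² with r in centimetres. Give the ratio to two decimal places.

0.66

At fixed RCF, N ∝ 1/√r, so N_A/N_B = √(r_B/r_A) = √(8.8/20.3) = √0.433498 = 0.6584.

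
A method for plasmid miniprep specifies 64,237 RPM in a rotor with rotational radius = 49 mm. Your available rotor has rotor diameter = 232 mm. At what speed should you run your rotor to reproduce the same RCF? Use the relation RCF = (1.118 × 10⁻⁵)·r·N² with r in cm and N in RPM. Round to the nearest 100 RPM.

41700 RPM

Original rotor: r = 49 mm = 4.9 cm
RCF = 1.118 × 10⁻⁵ × r × N²
RCF_original = 1.118 × 10⁻⁵ × 4.9 × (64237)² = 1.118 × 10⁻⁵ × 4.9 × 4,126,392,169 ≈ 226,052 × g
Your rotor: r = 232 mm / 2 = 116 mm = 11.6 cm
226,052 = 1.118 × 10⁻⁵ × 11.6 × N²
N² = 226,052 / (12.9688 × 10⁻⁵) = 1,743,044,846
N ≈ √1,743,044,846 ≈ 41,749.8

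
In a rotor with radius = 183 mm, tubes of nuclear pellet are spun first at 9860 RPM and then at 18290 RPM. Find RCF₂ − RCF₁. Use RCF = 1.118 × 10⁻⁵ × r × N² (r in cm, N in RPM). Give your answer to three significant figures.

48600 ×g

r = 183 mm = 18.3 cm
RCF₁ = 1.118 × 10⁻⁵ × 18.3 × (9860)² = 1.118 × 10⁻⁵ × 18.3 × 97,219,600 ≈ 19,890.5 × g
RCF₂ = 1.118 × 10⁻⁵ × 18.3 × (18290)² = 1.118 × 10⁻⁵ × 18.3 × 334,524,100 ≈ 68,441.6 × g
Increase = 68,441.6 − 19,890.5 = 48,551.1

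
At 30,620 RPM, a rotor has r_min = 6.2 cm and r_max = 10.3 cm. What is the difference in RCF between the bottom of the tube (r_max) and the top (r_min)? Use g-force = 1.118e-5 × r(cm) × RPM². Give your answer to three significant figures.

ΔRCF = 1.118 × 10⁻⁵ × (r_max − r_min) × N² = 1.118 × 10⁻⁵ × 4.1 × 937,584,400 ≈ 42,977

≈ 43000 × g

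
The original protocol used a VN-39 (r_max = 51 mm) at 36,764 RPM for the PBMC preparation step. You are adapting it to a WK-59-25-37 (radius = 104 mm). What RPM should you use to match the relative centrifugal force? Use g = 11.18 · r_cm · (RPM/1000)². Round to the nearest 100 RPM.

≈ 25700 RPM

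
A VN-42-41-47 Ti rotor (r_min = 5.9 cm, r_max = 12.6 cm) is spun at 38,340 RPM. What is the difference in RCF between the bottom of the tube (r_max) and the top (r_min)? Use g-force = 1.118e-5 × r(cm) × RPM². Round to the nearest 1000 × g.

ΔRCF ≈ 110000 × g

RCF_max = 1.118 × 10⁻⁵ × 12.6 × (38340)² = 1.118 × 10⁻⁵ × 12.6 × 1,469,955,600 ≈ 207,069.7 × g
RCF_min = 1.118 × 10⁻⁵ × 5.9 × (38340)² = 1.118 × 10⁻⁵ × 5.9 × 1,469,955,600 ≈ 96,961.2 × g
ΔRCF = 207,069.7 − 96,961.2 = 110,108.5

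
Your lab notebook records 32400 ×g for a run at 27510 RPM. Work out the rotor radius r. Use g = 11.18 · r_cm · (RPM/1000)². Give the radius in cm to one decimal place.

3.8 cm

RCF = 11.18 × r × (N/1000)²
32400 = 11.18 × r × (27.51)²
r = 32400 / (11.18 × 756.8001) = 32400 / 8461.025 ≈ 3.829 cm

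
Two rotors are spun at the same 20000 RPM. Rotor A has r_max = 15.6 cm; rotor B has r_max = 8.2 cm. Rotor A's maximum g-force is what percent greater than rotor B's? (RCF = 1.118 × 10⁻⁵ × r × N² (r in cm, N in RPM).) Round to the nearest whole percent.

At equal RPM, RCF scales linearly with r: ratio = 15.6 / 8.2 = 1.9024.
So rotor A delivers 90.2% more g-force.

90%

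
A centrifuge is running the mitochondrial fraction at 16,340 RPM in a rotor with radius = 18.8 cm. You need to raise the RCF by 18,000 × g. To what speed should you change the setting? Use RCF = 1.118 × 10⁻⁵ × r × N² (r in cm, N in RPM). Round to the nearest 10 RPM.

N₂ ≈ 18780 RPM

Current RCF = 1.118 × 10⁻⁵ × 18.8 × (16340)² = 1.118 × 10⁻⁵ × 18.8 × 266,995,600 ≈ 56,118.2 × g
Target RCF = 56,118.2 + 18,000 = 74,118.2 × g
N² = 74,118.2 / (21.0184 × 10⁻⁵) = 352,634,834
N ≈ √352,634,834 ≈ 18,778.6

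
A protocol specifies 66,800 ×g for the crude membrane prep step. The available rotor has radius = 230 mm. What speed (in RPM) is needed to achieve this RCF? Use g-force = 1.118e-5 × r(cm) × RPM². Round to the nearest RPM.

r = 230 mm = 23.0 cm
66,800 = 1.118 × 10⁻⁵ × 23 × N²
N² = 66,800 / (25.714 × 10⁻⁵) = 259,780,664
N ≈ √259,780,664 ≈ 16,117.7

≈ 16118 RPM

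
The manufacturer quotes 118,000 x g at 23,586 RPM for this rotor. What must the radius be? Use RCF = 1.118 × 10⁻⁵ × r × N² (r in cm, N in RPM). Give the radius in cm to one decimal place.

RCF = 1.118 × 10⁻⁵ × r × N²
118000 = 1.118 × 10⁻⁵ × r × (23586)²
r = 118000 / (1.118 × 10⁻⁵ × 556,299,396) = 118000 / 6219.427 ≈ 18.973 cm

≈ 19.0 cm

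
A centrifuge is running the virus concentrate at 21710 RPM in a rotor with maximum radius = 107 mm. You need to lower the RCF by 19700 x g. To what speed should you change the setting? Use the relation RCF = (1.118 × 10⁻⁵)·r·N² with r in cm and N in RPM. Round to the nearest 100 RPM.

≈ 17500 RPM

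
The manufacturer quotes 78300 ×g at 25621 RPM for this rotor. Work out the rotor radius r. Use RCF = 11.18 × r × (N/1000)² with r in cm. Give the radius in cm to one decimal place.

r ≈ 10.7 cm

78300 = 11.18 × r × (25.621)²
r = 78300 / (11.18 × 656.435641) = 78300 / 7338.95 ≈ 10.669 cm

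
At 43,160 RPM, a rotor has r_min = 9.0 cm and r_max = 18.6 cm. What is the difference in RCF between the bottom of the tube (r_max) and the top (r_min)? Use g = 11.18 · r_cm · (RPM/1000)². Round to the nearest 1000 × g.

ΔRCF = 11.18 × (r_max − r_min) × (N/1000)² = 11.18 × 9.6 × 1,862.7856 ≈ 199,929.1

200000 x g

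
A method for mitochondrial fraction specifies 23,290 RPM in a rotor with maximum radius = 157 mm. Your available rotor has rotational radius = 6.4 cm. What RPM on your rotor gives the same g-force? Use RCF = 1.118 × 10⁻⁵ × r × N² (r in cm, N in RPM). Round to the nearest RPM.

≈ 36478 RPM

Original rotor: r = 157 mm = 15.7 cm
RCF_original = 1.118 × 10⁻⁵ × 15.7 × (23290)² = 1.118 × 10⁻⁵ × 15.7 × 542,424,100 ≈ 95,209.5 × g
95,209.5 = 1.118 × 10⁻⁵ × 6.4 × N²
N² = 95,209.5 / (7.1552 × 10⁻⁵) = 1,330,633,665
N ≈ √1,330,633,665 ≈ 36,477.9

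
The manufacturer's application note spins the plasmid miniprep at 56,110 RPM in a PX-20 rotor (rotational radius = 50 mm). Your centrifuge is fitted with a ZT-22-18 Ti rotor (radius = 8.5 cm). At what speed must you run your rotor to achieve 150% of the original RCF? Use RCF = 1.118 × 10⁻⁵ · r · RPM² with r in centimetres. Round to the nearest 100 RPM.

Original rotor: r = 50 mm = 5.0 cm
RCF_original = 1.118 × 10⁻⁵ × 5 × (56110)² = 1.118 × 10⁻⁵ × 5 × 3,148,332,100 ≈ 175,991.8 × g
Target RCF = 1.5 × 175,991.8 ≈ 263,987.7 × g
263,987.7 = 1.118 × 10⁻⁵ × 8.5 × N²
N² = 263,987.7 / (9.503 × 10⁻⁵) = 2,777,940,650
N ≈ √2,777,940,650 ≈ 52,706.2

52700 RPM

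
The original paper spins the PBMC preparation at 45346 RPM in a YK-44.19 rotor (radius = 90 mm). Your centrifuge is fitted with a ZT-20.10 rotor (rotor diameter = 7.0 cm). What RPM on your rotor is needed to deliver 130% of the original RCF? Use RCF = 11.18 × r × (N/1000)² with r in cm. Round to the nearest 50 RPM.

Original rotor: r = 90 mm = 9.0 cm
RCF_original = 11.18 × 9 × (45.346)² = 11.18 × 9 × 2,056.259716 ≈ 206,900.9 × g
Target RCF = 1.3 × 206,900.9 ≈ 268,971.2 × g
Your rotor: r = 7.0 / 2 = 3.5 cm
268,971.2 = 11.18 × 3.5 × (N/1000)²
(N/1000)² = 268,971.2 / 39.13 = 6873.785
N = 1000 × √6873.785 ≈ 82,908.3

≈ 82900 RPM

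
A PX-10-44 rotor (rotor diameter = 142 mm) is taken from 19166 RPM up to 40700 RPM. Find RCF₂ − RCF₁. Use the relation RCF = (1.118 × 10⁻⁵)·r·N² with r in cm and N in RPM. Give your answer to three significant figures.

r = 142 mm / 2 = 71 mm = 7.1 cm
RCF₁ = 1.118 × 10⁻⁵ × 7.1 × (19166)² = 1.118 × 10⁻⁵ × 7.1 × 367,335,556 ≈ 29,158.4 × g
RCF₂ = 1.118 × 10⁻⁵ × 7.1 × (40700)² = 1.118 × 10⁻⁵ × 7.1 × 1,656,490,000 ≈ 131,488.9 × g
Increase = 131,488.9 − 29,158.4 = 102,330.5

102000 ×g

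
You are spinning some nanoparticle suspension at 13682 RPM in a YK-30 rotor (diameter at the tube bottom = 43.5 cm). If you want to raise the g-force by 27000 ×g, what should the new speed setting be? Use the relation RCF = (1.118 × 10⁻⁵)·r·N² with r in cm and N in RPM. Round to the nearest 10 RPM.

≈ 17270 RPM

r = 43.5 / 2 = 21.75 cm
Current RCF = 1.118 × 10⁻⁵ × 21.75 × (13682)² = 1.118 × 10⁻⁵ × 21.75 × 187,197,124 ≈ 45,519.8 × g
Target RCF = 45,519.8 + 27,000 = 72,519.8 × g
N² = 72,519.8 / (24.3165 × 10⁻⁵) = 298,232,887
N ≈ √298,232,887 ≈ 17,269.4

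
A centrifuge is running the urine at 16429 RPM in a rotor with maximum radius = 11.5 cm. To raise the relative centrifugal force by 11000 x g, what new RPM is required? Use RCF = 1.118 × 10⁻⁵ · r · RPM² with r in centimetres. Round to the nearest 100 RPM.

Current RCF = 1.118 × 10⁻⁵ × 11.5 × (16429)² = 1.118 × 10⁻⁵ × 11.5 × 269,912,041 ≈ 34,702.6 × g
Target RCF = 34,702.6 + 11,000 = 45,702.6 × g
N² = 45,702.6 / (12.857 × 10⁻⁵) = 355,468,616
N ≈ √355,468,616 ≈ 18,853.9

18900 RPM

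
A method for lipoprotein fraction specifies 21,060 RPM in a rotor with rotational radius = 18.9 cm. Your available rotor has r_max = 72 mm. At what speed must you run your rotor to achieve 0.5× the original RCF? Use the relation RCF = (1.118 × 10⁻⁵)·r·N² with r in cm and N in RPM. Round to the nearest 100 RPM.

≈ 24100 RPM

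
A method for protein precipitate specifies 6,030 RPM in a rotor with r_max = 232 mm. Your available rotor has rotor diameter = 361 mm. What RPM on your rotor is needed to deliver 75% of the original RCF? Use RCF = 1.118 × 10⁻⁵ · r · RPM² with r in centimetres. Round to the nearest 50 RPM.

Original rotor: r = 232 mm = 23.2 cm
RCF = 1.118 × 10⁻⁵ × r × N²
RCF_original = 1.118 × 10⁻⁵ × 23.2 × (6030)² = 1.118 × 10⁻⁵ × 23.2 × 36,360,900 ≈ 9,431.1 × g
Target RCF = 0.75 × 9,431.1 ≈ 7,073.3 × g
Your rotor: r = 361 mm / 2 = 180.5 mm = 18.05 cm
7,073.3 = 1.118 × 10⁻⁵ × 18.05 × N²
N² = 7,073.3 / (20.1799 × 10⁻⁵) = 35,051,214
N ≈ √35,051,214 ≈ 5,920.4

5900 RPM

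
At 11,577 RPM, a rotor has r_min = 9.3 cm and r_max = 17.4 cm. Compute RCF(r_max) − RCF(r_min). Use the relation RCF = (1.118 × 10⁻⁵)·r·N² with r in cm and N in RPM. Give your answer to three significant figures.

RCF_max = 1.118 × 10⁻⁵ × 17.4 × (11577)² = 1.118 × 10⁻⁵ × 17.4 × 134,026,929 ≈ 26,072.5 × g
RCF_min = 1.118 × 10⁻⁵ × 9.3 × (11577)² = 1.118 × 10⁻⁵ × 9.3 × 134,026,929 ≈ 13,935.3 × g
ΔRCF = 26,072.5 − 13,935.3 = 12,137.2

ΔRCF ≈ 12100 x g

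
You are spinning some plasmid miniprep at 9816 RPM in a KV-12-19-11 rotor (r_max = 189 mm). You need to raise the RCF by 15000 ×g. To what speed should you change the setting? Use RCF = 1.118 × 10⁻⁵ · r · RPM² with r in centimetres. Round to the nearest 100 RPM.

N₂ ≈ 12900 RPM

r = 189 mm = 18.9 cm
Current RCF = 1.118 × 10⁻⁵ × 18.9 × (9816)² = 1.118 × 10⁻⁵ × 18.9 × 96,353,856 ≈ 20,359.8 × g
Target RCF = 20,359.8 + 15,000 = 35,359.8 × g
N² = 35,359.8 / (21.1302 × 10⁻⁵) = 167,342,477
N ≈ √167,342,477 ≈ 12,936.1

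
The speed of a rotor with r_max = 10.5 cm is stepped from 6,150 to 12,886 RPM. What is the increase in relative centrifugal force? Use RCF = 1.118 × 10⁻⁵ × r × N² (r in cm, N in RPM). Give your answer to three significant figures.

RCF₁ = 1.118 × 10⁻⁵ × 10.5 × (6150)² = 1.118 × 10⁻⁵ × 10.5 × 37,822,500 ≈ 4,440 × g
RCF₂ = 1.118 × 10⁻⁵ × 10.5 × (12886)² = 1.118 × 10⁻⁵ × 10.5 × 166,048,996 ≈ 19,492.5 × g
Increase = 19,492.5 − 4,440 = 15,052.5

15100 ×g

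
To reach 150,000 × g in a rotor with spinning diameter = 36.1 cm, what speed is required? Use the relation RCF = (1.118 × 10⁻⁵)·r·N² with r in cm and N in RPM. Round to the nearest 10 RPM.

27260 RPM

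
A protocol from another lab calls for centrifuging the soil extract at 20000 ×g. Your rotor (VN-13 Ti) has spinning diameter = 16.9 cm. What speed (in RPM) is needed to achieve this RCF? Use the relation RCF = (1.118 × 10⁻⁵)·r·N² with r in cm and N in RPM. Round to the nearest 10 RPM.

r = 16.9 / 2 = 8.45 cm
RCF = 1.118 × 10⁻⁵ × r × N²
20,000 = 1.118 × 10⁻⁵ × 8.45 × N²
N² = 20,000 / (9.4471 × 10⁻⁵) = 211,705,179
N ≈ √211,705,179 ≈ 14,550.1

14550 RPM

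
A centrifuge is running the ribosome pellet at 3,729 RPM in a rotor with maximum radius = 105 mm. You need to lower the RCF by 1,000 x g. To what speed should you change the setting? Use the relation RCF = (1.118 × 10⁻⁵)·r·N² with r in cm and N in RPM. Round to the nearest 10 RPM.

N₂ ≈ 2320 RPM

r = 105 mm = 10.5 cm
Current RCF = 1.118 × 10⁻⁵ × 10.5 × (3729)² = 1.118 × 10⁻⁵ × 10.5 × 13,905,441 ≈ 1,632.4 × g
Target RCF = 1,632.4 − 1,000 = 632.4 × g
N² = 632.4 / (11.739 × 10⁻⁵) = 5,387,171
N ≈ √5,387,171 ≈ 2,321.0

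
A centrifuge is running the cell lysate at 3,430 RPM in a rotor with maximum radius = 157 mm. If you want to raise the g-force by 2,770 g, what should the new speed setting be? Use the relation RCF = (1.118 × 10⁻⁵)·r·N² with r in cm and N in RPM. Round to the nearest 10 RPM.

≈ 5250 RPM

r = 157 mm = 15.7 cm
Current RCF = 1.118 × 10⁻⁵ × 15.7 × (3430)² = 1.118 × 10⁻⁵ × 15.7 × 11,764,900 ≈ 2,065 × g
Target RCF = 2,065 + 2,770 = 4,835 × g
N² = 4,835 / (17.5526 × 10⁻⁵) = 27,545,777
N ≈ √27,545,777 ≈ 5,248.4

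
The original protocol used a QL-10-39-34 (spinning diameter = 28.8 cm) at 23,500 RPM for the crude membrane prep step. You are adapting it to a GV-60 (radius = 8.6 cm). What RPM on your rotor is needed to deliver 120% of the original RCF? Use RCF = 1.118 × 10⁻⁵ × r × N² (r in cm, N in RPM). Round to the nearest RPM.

33311 RPM

Original rotor: r = 28.8 / 2 = 14.4 cm
RCF_original = 1.118 × 10⁻⁵ × 14.4 × (23500)² = 1.118 × 10⁻⁵ × 14.4 × 552,250,000 ≈ 88,907.8 × g
Target RCF = 1.2 × 88,907.8 ≈ 106,689.4 × g
106,689.4 = 1.118 × 10⁻⁵ × 8.6 × N²
N² = 106,689.4 / (9.6148 × 10⁻⁵) = 1,109,637,226
N ≈ √1,109,637,226 ≈ 33,311.2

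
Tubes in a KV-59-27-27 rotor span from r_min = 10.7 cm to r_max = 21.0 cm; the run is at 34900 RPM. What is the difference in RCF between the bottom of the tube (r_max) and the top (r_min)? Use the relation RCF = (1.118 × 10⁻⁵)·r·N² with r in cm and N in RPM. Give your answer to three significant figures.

RCF_max = 1.118 × 10⁻⁵ × 21 × (34900)² = 1.118 × 10⁻⁵ × 21 × 1,218,010,000 ≈ 285,964.4 × g
RCF_min = 1.118 × 10⁻⁵ × 10.7 × (34900)² = 1.118 × 10⁻⁵ × 10.7 × 1,218,010,000 ≈ 145,705.7 × g
ΔRCF = 285,964.4 − 145,705.7 = 140,258.7

ΔRCF ≈ 140000 x g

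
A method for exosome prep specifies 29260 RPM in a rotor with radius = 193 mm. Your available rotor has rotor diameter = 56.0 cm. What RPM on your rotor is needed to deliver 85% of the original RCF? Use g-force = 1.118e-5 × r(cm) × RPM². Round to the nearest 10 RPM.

22400 RPM

Original rotor: r = 193 mm = 19.3 cm
RCF_original = 1.118 × 10⁻⁵ × 19.3 × (29260)² = 1.118 × 10⁻⁵ × 19.3 × 856,147,600 ≈ 184,734.4 × g
Target RCF = 0.85 × 184,734.4 ≈ 157,024.2 × g
Your rotor: r = 56.0 / 2 = 28 cm
157,024.2 = 1.118 × 10⁻⁵ × 28 × N²
N² = 157,024.2 / (31.304 × 10⁻⁵) = 501,610,657
N ≈ √501,610,657 ≈ 22,396.7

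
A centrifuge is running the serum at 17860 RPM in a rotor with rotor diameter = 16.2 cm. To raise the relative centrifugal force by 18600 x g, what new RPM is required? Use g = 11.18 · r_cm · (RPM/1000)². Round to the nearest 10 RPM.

r = 16.2 / 2 = 8.1 cm
Current RCF = 11.18 × 8.1 × (17.86)² = 11.18 × 8.1 × 318.9796 ≈ 28,886.2 × g
Target RCF = 28,886.2 + 18,600 = 47,486.2 × g
(N/1000)² = 47,486.2 / 90.558 = 524.3733
N = 1000 × √524.3733 ≈ 22,899.2

≈ 22900 RPM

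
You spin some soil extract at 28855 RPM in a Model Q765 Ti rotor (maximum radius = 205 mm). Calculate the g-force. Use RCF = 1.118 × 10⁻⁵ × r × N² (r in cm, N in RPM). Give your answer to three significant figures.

≈ 191000 g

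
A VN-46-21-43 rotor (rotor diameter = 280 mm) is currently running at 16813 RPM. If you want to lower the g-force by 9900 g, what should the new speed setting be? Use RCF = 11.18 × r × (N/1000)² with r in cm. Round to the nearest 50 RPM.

14800 RPM

r = 280 mm / 2 = 140 mm = 14 cm
Current RCF = 11.18 × 14 × (16.813)² = 11.18 × 14 × 282.676969 ≈ 44,244.6 × g
Target RCF = 44,244.6 − 9,900 = 34,344.6 × g
(N/1000)² = 34,344.6 / 156.52 = 219.4263
N = 1000 × √219.4263 ≈ 14,813.0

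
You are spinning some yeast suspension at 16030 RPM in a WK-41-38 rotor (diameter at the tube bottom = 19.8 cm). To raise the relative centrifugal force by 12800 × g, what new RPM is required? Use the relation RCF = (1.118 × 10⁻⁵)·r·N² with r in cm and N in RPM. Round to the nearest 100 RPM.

r = 19.8 / 2 = 9.9 cm
Current RCF = 1.118 × 10⁻⁵ × 9.9 × (16030)² = 1.118 × 10⁻⁵ × 9.9 × 256,960,900 ≈ 28,440.9 × g
Target RCF = 28,440.9 + 12,800 = 41,240.9 × g
N² = 41,240.9 / (11.0682 × 10⁻⁵) = 372,607,109
N ≈ √372,607,109 ≈ 19,303.0

N₂ ≈ 19300 RPM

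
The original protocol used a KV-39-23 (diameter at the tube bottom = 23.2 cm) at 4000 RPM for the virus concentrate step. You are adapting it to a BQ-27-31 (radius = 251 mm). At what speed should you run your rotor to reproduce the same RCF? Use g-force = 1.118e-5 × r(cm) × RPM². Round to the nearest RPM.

Original rotor: r = 23.2 / 2 = 11.6 cm
RCF = 1.118 × 10⁻⁵ × r × N²
RCF_original = 1.118 × 10⁻⁵ × 11.6 × (4000)² = 1.118 × 10⁻⁵ × 11.6 × 16,000,000 ≈ 2,075 × g
Your rotor: r = 251 mm = 25.1 cm
2,075 = 1.118 × 10⁻⁵ × 25.1 × N²
N² = 2,075 / (28.0618 × 10⁻⁵) = 7,394,394
N ≈ √7,394,394 ≈ 2,719.3

2719 RPM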